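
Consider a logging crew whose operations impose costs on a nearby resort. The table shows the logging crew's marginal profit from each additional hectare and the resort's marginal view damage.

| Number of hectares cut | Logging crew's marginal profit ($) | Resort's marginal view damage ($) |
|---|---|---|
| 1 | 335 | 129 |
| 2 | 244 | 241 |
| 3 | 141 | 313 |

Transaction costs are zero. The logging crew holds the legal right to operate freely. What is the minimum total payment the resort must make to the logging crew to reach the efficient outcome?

$141

Left alone the logging crew would choose level 3 (marginal profit stays positive).
Efficient level: k* = 2 (marginal profit ≥ marginal view damage through 2).
The resort must at least cover the logging crew's forgone profit from cutting 3→2: 141 = 141.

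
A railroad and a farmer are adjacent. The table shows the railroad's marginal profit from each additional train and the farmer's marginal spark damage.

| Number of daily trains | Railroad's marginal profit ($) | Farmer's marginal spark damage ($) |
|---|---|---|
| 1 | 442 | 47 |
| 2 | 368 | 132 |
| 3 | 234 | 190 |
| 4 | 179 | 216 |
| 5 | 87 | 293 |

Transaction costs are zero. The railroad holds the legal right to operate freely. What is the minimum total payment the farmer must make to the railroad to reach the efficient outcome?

Left alone the railroad would choose level 5 (marginal profit stays positive).
Efficient level: k* = 3 (marginal profit ≥ marginal spark damage through 3).
The farmer must at least cover the railroad's forgone profit from cutting 5→3: 179 + 87 = 266.

$266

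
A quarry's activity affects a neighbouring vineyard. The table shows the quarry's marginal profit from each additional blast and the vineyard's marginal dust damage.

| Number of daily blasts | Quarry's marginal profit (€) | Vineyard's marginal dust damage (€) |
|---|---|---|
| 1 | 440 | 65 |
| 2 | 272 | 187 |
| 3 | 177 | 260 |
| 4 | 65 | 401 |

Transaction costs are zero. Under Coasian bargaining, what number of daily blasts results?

Bargaining reaches the level where marginal profit last exceeds marginal dust damage.
That holds through level 2 (272 ≥ 187) but not at 3 (177 < 260).

2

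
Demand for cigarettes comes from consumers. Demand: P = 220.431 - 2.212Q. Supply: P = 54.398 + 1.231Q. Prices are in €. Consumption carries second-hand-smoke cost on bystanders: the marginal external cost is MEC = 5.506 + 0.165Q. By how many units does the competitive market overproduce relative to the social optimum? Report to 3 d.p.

3.731 units

Market equilibrium (private): 54.398 + 1.231Q = 220.431 - 2.212Q → Q_m = 48.2234.
Social marginal benefit = demand − MEC = 214.925 - 2.377Q.
Set SMB = MC: 214.925 - 2.377Q = 54.398 + 1.231Q → Q* = 44.4920.
Gap = |48.2234 − 44.4920| = 3.7314.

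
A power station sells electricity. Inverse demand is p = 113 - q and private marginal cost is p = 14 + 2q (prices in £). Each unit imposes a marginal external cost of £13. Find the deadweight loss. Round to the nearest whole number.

Market equilibrium (private): 14 + 2q = 113 - q → q_m = 33.0000.
Social marginal cost = private MC + MEC = 27 + 2q.
Set SMC = demand: 27 + 2q = 113 - q → q* = 28.6667.
Between q* and q_m the wedge SMC − demand runs linearly from 0 to MEC(q_m), so the loss is a triangle.
DWL = ½ × 4.3333 × 13.0000 = 28.1665.

DWL = £28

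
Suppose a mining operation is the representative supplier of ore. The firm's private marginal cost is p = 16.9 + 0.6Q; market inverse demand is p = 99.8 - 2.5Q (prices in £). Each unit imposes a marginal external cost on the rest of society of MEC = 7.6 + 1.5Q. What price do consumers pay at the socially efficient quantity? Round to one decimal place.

Social marginal cost = private MC + MEC = 24.5 + 2.1Q.
Set SMC = demand: 24.5 + 2.1Q = 99.8 - 2.5Q → Q* = 16.3696.
Consumer price on the demand curve at Q*: 99.8 − 2.5×16.3696 = 58.8760.

P = £58.9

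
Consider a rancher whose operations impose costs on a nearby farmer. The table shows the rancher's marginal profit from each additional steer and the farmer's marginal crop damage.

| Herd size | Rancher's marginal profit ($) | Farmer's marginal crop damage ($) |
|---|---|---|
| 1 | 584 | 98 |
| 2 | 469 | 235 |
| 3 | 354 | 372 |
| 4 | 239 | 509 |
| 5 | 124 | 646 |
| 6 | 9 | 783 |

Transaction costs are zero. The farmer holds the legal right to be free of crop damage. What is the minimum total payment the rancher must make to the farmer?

Efficient level: marginal profit ≥ marginal crop damage through level 2, so k* = 2.
With the farmer holding the right, the rancher must at least compensate total damage at k*: 98 + 235 = 333.

$333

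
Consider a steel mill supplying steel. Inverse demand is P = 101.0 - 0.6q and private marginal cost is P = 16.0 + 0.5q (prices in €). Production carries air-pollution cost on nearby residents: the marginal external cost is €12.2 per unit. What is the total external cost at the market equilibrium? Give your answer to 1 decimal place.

Market equilibrium (private): 16.0 + 0.5q = 101.0 - 0.6q → q_m = 77.2727.
Total external cost = MEC × q_m = 12.2 × 77.2727 = 942.7269.

€942.7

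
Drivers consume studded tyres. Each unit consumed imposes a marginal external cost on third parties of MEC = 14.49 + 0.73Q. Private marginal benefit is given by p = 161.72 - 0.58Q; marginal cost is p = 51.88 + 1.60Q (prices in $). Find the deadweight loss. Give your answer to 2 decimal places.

Market equilibrium (private): 51.88 + 1.60Q = 161.72 - 0.58Q → Q_m = 50.3853.
Social marginal benefit = demand − MEC = 147.23 - 1.31Q.
Set SMB = MC: 147.23 - 1.31Q = 51.88 + 1.60Q → Q* = 32.7663.
Between Q* and Q_m the wedge MC − SMB runs linearly from 0 to MEC(Q_m), so the loss is a triangle.
DWL = ½ × 17.6190 × 51.2713 = 451.6745.

DWL = $451.67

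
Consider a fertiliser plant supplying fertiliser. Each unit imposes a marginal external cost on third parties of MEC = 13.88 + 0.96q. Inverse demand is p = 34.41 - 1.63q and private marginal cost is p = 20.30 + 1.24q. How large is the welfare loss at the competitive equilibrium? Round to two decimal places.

DWL = 45.16

Market equilibrium (private): 20.30 + 1.24q = 34.41 - 1.63q → q_m = 4.9164.
Social marginal cost = private MC + MEC = 34.18 + 2.20q.
Set SMC = demand: 34.18 + 2.20q = 34.41 - 1.63q → q* = 0.0601.
The loss is the area between SMC and demand from q* to q_m; with linear curves that's a triangle of height MEC(q_m).
DWL = ½ × 4.8563 × 18.5997 = 45.1629.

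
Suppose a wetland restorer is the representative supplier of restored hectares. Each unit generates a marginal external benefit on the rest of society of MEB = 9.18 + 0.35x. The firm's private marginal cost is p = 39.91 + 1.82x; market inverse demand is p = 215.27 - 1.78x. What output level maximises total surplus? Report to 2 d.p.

x* = 56.78

Social marginal cost = private MC − MEB = 30.73 + 1.47x.
Set SMC = demand: 30.73 + 1.47x = 215.27 - 1.78x → x* = 56.7815.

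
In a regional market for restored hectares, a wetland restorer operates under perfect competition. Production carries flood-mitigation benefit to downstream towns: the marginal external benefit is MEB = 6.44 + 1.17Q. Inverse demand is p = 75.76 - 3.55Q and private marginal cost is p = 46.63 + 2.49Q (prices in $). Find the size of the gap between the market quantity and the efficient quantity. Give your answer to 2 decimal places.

2.48 units

Market equilibrium (private): 46.63 + 2.49Q = 75.76 - 3.55Q → Q_m = 4.8228.
Social marginal cost = private MC − MEB = 40.19 + 1.32Q.
Set SMC = demand: 40.19 + 1.32Q = 75.76 - 3.55Q → Q* = 7.3039.
Gap = |4.8228 − 7.3039| = 2.4811.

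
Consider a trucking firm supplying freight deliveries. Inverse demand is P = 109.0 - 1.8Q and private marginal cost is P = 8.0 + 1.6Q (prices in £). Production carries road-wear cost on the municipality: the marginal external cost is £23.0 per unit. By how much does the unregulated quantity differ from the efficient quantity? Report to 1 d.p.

Market equilibrium (private): 8.0 + 1.6Q = 109.0 - 1.8Q → Q_m = 29.7059.
Social marginal cost = private MC + MEC = 31.0 + 1.6Q.
Set SMC = demand: 31.0 + 1.6Q = 109.0 - 1.8Q → Q* = 22.9412.
Gap = |29.7059 − 22.9412| = 6.7647.

6.8 units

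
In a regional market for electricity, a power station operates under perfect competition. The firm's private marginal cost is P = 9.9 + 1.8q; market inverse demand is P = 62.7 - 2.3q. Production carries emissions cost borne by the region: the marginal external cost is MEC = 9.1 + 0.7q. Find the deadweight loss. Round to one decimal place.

DWL = 34.2

Market equilibrium (private): 9.9 + 1.8q = 62.7 - 2.3q → q_m = 12.8780.
Social marginal cost = private MC + MEC = 19.0 + 2.5q.
Set SMC = demand: 19.0 + 2.5q = 62.7 - 2.3q → q* = 9.1042.
The welfare-loss triangle has base |q_m − q*| and height MEC(q_m) (the vertical gap between SMC and demand is zero at q* and MEC at q_m).
DWL = ½ × 3.7738 × 18.1146 = 34.1804.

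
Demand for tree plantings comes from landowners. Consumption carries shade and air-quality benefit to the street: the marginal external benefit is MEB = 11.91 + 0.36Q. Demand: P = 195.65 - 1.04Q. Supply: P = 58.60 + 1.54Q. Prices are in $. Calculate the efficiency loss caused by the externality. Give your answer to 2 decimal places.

DWL = $216.91

Market equilibrium (private): 58.60 + 1.54Q = 195.65 - 1.04Q → Q_m = 53.1202.
Social marginal benefit = demand + MEB = 207.56 - 0.68Q.
Set SMB = MC: 207.56 - 0.68Q = 58.60 + 1.54Q → Q* = 67.0991.
Height of the DWL triangle at Q_m is SMB(Q_m) − MC(Q_m) = MEB(Q_m) = 31.0333.
DWL = ½ × 13.9789 × 31.0333 = 216.9057.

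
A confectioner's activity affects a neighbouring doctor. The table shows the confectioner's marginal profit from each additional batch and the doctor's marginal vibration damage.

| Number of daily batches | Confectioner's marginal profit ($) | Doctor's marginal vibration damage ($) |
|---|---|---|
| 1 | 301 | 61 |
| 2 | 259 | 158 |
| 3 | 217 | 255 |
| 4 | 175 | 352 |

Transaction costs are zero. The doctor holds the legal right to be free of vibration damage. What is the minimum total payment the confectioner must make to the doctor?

Efficient level: marginal profit ≥ marginal vibration damage through level 2, so k* = 2.
With the doctor holding the right, the confectioner must at least compensate total damage at k*: 61 + 158 = 219.

$219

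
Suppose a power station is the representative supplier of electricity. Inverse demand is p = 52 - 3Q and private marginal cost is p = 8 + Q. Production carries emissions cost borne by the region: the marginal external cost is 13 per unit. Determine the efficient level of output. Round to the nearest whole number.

Q* = 8

Social marginal cost = private MC + MEC = 21 + Q.
Set SMC = demand: 21 + Q = 52 - 3Q → Q* = 7.7500.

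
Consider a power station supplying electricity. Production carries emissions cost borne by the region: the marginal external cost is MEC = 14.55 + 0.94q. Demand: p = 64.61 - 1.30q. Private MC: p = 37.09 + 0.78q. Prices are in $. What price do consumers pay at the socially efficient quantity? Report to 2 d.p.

Social marginal cost = private MC + MEC = 51.64 + 1.72q.
Set SMC = demand: 51.64 + 1.72q = 64.61 - 1.30q → q* = 4.2947.
Consumer price on the demand curve at q*: 64.61 − 1.30×4.2947 = 59.0269.

P = $59.03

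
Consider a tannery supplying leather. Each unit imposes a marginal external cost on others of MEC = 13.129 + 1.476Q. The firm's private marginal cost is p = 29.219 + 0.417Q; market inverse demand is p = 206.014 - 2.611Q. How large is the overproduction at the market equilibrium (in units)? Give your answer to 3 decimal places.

22.049 units

Market equilibrium (private): 29.219 + 0.417Q = 206.014 - 2.611Q → Q_m = 58.3867.
Social marginal cost = private MC + MEC = 42.348 + 1.893Q.
Set SMC = demand: 42.348 + 1.893Q = 206.014 - 2.611Q → Q* = 36.3379.
Gap = |58.3867 − 36.3379| = 22.0488.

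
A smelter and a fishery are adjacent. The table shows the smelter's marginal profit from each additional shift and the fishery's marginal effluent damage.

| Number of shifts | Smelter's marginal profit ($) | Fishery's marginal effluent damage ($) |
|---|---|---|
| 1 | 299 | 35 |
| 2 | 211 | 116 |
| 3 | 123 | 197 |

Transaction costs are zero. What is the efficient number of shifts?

Bargaining reaches the level where marginal profit last exceeds marginal effluent damage.
That holds through level 2 (211 ≥ 116) but not at 3 (123 < 197).

2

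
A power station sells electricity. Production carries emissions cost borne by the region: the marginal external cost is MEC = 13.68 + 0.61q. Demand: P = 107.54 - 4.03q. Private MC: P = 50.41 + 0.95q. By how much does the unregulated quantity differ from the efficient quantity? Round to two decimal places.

3.70 units

Market equilibrium (private): 50.41 + 0.95q = 107.54 - 4.03q → q_m = 11.4719.
Social marginal cost = private MC + MEC = 64.09 + 1.56q.
Set SMC = demand: 64.09 + 1.56q = 107.54 - 4.03q → q* = 7.7728.
Gap = |11.4719 − 7.7728| = 3.6991.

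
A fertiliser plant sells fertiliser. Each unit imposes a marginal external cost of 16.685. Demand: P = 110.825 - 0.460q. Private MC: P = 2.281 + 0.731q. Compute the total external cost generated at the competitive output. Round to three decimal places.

Market equilibrium (private): 2.281 + 0.731q = 110.825 - 0.460q → q_m = 91.1369.
Total external cost = MEC × q_m = 16.685 × 91.1369 = 1520.6192.

1520.619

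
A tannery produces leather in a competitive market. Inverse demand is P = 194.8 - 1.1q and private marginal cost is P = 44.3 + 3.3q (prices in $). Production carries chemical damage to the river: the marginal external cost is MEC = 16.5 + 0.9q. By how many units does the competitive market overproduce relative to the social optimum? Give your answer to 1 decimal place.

8.9 units

Market equilibrium (private): 44.3 + 3.3q = 194.8 - 1.1q → q_m = 34.2045.
Social marginal cost = private MC + MEC = 60.8 + 4.2q.
Set SMC = demand: 60.8 + 4.2q = 194.8 - 1.1q → q* = 25.2830.
Gap = |34.2045 − 25.2830| = 8.9215.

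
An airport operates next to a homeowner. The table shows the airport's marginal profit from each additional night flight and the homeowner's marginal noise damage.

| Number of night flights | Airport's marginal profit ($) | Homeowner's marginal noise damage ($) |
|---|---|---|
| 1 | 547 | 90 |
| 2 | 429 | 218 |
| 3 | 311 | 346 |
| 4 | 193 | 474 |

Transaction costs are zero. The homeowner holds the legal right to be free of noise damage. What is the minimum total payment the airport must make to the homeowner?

$308

Efficient level: marginal profit ≥ marginal noise damage through level 2, so k* = 2.
With the homeowner holding the right, the airport must at least compensate total damage at k*: 90 + 218 = 308.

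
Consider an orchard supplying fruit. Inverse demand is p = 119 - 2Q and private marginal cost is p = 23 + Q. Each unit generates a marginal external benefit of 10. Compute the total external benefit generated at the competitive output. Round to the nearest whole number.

320

Market equilibrium (private): 23 + Q = 119 - 2Q → Q_m = 32.0000.
Total external benefit = MEB × Q_m = 10 × 32.0000 = 320.0000.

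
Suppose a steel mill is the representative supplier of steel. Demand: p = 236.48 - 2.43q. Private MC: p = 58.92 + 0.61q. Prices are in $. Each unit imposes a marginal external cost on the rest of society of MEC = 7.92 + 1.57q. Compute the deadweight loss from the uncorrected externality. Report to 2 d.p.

Market equilibrium (private): 58.92 + 0.61q = 236.48 - 2.43q → q_m = 58.4079.
Social marginal cost = private MC + MEC = 66.84 + 2.18q.
Set SMC = demand: 66.84 + 2.18q = 236.48 - 2.43q → q* = 36.7983.
Between q* and q_m the wedge SMC − demand runs linearly from 0 to MEC(q_m), so the loss is a triangle.
DWL = ½ × 21.6096 × 99.6204 = 1076.3785.

DWL = $1076.38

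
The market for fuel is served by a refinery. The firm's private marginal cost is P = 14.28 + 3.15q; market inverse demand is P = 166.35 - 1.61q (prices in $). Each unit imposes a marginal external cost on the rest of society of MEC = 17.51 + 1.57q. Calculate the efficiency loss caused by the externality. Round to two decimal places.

Market equilibrium (private): 14.28 + 3.15q = 166.35 - 1.61q → q_m = 31.9475.
Social marginal cost = private MC + MEC = 31.79 + 4.72q.
Set SMC = demand: 31.79 + 4.72q = 166.35 - 1.61q → q* = 21.2575.
Between q* and q_m the wedge SMC − demand runs linearly from 0 to MEC(q_m), so the loss is a triangle.
DWL = ½ × 10.6900 × 67.6675 = 361.6828.

DWL = $361.68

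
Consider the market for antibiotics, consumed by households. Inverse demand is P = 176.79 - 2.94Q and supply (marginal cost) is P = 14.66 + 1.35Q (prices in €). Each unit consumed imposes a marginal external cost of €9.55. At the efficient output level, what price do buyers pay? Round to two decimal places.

P = €72.22

Social marginal benefit = demand − MEC = 167.24 - 2.94Q.
Set SMB = MC: 167.24 - 2.94Q = 14.66 + 1.35Q → Q* = 35.5664.
Consumer price on the demand curve at Q*: 176.79 − 2.94×35.5664 = 72.2248.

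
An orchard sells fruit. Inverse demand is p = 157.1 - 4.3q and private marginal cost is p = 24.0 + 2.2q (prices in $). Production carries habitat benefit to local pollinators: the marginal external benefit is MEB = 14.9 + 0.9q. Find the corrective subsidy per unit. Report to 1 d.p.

Social marginal cost = private MC − MEB = 9.1 + 1.3q.
Set SMC = demand: 9.1 + 1.3q = 157.1 - 4.3q → q* = 26.4286.
The Pigouvian subsidy equals MEB at q*: 14.9 + 0.9×26.4286 = 38.6857.

subsidy = $38.7 per unit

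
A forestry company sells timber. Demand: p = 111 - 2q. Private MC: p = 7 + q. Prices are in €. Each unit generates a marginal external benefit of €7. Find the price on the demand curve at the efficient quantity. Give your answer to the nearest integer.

P = €37

Social marginal cost = private MC − MEB = 0 + q.
Set SMC = demand: 0 + q = 111 - 2q → q* = 37.0000.
Consumer price on the demand curve at q*: 111 − 2×37.0000 = 37.0000.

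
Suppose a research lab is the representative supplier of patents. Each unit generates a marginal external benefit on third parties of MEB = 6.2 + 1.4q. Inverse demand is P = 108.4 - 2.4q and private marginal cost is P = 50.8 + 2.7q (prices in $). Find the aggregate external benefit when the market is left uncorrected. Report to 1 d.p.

Market equilibrium (private): 50.8 + 2.7q = 108.4 - 2.4q → q_m = 11.2941.
Total external benefit = ∫₀^{q_m} (6.2 + 1.4q) dq = 6.2×11.2941 + ½×1.4×11.2941² = 159.3131.

$159.3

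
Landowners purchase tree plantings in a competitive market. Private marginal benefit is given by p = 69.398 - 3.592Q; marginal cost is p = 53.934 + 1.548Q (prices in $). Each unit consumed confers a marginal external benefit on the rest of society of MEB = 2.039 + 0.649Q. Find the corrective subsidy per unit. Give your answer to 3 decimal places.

subsidy = $4.568 per unit

Social marginal benefit = demand + MEB = 71.437 - 2.943Q.
Set SMB = MC: 71.437 - 2.943Q = 53.934 + 1.548Q → Q* = 3.8974.
The Pigouvian subsidy equals MEB at Q*: 2.039 + 0.649×3.8974 = 4.5684.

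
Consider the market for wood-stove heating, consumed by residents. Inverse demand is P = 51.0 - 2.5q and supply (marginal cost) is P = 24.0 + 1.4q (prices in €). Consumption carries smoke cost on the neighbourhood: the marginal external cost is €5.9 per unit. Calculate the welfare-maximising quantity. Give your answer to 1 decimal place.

q* = 5.4

Social marginal benefit = demand − MEC = 45.1 - 2.5q.
Set SMB = MC: 45.1 - 2.5q = 24.0 + 1.4q → q* = 5.4103.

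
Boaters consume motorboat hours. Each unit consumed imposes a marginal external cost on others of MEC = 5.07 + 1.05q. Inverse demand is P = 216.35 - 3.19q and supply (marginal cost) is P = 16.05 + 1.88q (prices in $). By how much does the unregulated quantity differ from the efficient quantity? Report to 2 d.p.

7.61 units

Market equilibrium (private): 16.05 + 1.88q = 216.35 - 3.19q → q_m = 39.5069.
Social marginal benefit = demand − MEC = 211.28 - 4.24q.
Set SMB = MC: 211.28 - 4.24q = 16.05 + 1.88q → q* = 31.9003.
Gap = |39.5069 − 31.9003| = 7.6066.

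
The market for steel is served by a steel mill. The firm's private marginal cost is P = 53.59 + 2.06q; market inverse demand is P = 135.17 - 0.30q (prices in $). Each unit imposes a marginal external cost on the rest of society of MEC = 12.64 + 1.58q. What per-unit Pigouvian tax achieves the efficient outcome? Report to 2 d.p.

tax = $40.29 per unit

Social marginal cost = private MC + MEC = 66.23 + 3.64q.
Set SMC = demand: 66.23 + 3.64q = 135.17 - 0.30q → q* = 17.4975.
The Pigouvian tax equals MEC at q*: 12.64 + 1.58×17.4975 = 40.2861.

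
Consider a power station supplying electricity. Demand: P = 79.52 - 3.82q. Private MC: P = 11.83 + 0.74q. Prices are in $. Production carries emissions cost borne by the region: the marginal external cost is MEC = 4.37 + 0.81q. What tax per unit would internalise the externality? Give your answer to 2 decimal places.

tax = $13.92 per unit

Social marginal cost = private MC + MEC = 16.20 + 1.55q.
Set SMC = demand: 16.20 + 1.55q = 79.52 - 3.82q → q* = 11.7914.
The Pigouvian tax equals MEC at q*: 4.37 + 0.81×11.7914 = 13.9210.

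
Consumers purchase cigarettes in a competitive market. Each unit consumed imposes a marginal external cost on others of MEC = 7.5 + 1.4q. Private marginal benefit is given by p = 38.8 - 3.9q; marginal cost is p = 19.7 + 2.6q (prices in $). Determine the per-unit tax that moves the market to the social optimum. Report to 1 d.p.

Social marginal benefit = demand − MEC = 31.3 - 5.3q.
Set SMB = MC: 31.3 - 5.3q = 19.7 + 2.6q → q* = 1.4684.
The Pigouvian tax equals MEC at q*: 7.5 + 1.4×1.4684 = 9.5558.

tax = $9.6 per unit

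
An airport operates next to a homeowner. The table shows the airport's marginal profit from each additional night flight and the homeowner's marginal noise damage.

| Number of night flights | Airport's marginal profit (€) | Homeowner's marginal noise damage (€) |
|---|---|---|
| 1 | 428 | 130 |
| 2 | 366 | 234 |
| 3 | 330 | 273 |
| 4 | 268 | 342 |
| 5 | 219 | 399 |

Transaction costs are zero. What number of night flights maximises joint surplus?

Bargaining reaches the level where marginal profit last exceeds marginal noise damage.
That holds through level 3 (330 ≥ 273) but not at 4 (268 < 342).

3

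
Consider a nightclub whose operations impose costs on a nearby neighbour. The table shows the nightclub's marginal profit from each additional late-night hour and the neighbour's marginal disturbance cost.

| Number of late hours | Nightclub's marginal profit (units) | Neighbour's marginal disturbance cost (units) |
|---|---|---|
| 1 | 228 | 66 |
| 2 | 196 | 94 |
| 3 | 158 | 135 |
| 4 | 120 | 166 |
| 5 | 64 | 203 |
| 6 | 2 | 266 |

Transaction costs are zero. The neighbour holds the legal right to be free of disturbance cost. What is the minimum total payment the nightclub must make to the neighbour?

295

Efficient level: marginal profit ≥ marginal disturbance cost through level 3, so k* = 3.
With the neighbour holding the right, the nightclub must at least compensate total damage at k*: 66 + 94 + 135 = 295.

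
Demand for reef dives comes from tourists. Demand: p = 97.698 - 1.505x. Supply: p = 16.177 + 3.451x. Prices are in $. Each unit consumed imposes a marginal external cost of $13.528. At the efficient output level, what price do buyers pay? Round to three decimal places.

P = $77.050

Social marginal benefit = demand − MEC = 84.170 - 1.505x.
Set SMB = MC: 84.170 - 1.505x = 16.177 + 3.451x → x* = 13.7193.
Consumer price on the demand curve at x*: 97.698 − 1.505×13.7193 = 77.0505.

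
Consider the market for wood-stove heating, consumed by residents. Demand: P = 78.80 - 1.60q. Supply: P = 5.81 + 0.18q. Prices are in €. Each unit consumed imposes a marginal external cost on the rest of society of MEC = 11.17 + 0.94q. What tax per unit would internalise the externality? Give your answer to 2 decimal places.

Social marginal benefit = demand − MEC = 67.63 - 2.54q.
Set SMB = MC: 67.63 - 2.54q = 5.81 + 0.18q → q* = 22.7279.
The Pigouvian tax equals MEC at q*: 11.17 + 0.94×22.7279 = 32.5342.

tax = €32.53 per unit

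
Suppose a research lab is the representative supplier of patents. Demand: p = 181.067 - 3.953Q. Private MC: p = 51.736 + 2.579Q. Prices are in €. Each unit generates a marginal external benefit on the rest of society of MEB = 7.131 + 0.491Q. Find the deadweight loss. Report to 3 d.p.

DWL = €23.507

Market equilibrium (private): 51.736 + 2.579Q = 181.067 - 3.953Q → Q_m = 19.7996.
Social marginal cost = private MC − MEB = 44.605 + 2.088Q.
Set SMC = demand: 44.605 + 2.088Q = 181.067 - 3.953Q → Q* = 22.5893.
Height of the DWL triangle at Q_m is demand(Q_m) − SMC(Q_m) = MEB(Q_m) = 16.8526.
DWL = ½ × 2.7897 × 16.8526 = 23.5068.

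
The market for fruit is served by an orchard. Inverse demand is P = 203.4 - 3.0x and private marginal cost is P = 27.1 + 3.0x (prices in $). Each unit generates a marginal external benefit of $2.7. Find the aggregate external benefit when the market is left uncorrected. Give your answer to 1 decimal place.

$79.3

Market equilibrium (private): 27.1 + 3.0x = 203.4 - 3.0x → x_m = 29.3833.
Total external benefit = MEB × x_m = 2.7 × 29.3833 = 79.3349.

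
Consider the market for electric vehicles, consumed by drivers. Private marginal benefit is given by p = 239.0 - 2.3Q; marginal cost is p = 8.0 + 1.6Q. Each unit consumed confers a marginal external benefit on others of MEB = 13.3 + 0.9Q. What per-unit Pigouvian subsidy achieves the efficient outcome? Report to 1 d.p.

subsidy = 86.6 per unit

Social marginal benefit = demand + MEB = 252.3 - 1.4Q.
Set SMB = MC: 252.3 - 1.4Q = 8.0 + 1.6Q → Q* = 81.4333.
The Pigouvian subsidy equals MEB at Q*: 13.3 + 0.9×81.4333 = 86.5900.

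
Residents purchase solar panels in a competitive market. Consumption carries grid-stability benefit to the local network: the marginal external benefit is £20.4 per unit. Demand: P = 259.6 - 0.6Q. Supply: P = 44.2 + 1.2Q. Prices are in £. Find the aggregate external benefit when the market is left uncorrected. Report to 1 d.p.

Market equilibrium (private): 44.2 + 1.2Q = 259.6 - 0.6Q → Q_m = 119.6667.
Total external benefit = MEB × Q_m = 20.4 × 119.6667 = 2441.2007.

£2441.2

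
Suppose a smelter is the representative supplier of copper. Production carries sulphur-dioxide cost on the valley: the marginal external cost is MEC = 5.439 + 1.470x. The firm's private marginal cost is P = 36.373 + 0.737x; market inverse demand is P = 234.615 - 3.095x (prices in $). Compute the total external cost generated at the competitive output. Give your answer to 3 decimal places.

$2248.483

Market equilibrium (private): 36.373 + 0.737x = 234.615 - 3.095x → x_m = 51.7333.
Total external cost = ∫₀^{x_m} (5.439 + 1.470x) dx = 5.439×51.7333 + ½×1.470×51.7333² = 2248.4832.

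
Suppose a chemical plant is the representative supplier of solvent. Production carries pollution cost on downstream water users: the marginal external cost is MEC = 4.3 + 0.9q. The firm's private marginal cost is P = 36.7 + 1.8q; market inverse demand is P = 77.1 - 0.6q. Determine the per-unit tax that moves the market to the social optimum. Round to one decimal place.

Social marginal cost = private MC + MEC = 41.0 + 2.7q.
Set SMC = demand: 41.0 + 2.7q = 77.1 - 0.6q → q* = 10.9394.
The Pigouvian tax equals MEC at q*: 4.3 + 0.9×10.9394 = 14.1455.

tax = 14.1 per unit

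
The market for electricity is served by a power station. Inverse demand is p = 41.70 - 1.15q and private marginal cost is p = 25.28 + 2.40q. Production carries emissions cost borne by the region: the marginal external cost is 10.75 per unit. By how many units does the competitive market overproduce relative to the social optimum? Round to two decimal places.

Market equilibrium (private): 25.28 + 2.40q = 41.70 - 1.15q → q_m = 4.6254.
Social marginal cost = private MC + MEC = 36.03 + 2.40q.
Set SMC = demand: 36.03 + 2.40q = 41.70 - 1.15q → q* = 1.5972.
Gap = |4.6254 − 1.5972| = 3.0282.

3.03 units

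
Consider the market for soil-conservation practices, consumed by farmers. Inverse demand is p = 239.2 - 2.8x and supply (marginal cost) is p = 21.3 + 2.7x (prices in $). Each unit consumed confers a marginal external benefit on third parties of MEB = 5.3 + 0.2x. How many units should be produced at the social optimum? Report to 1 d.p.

Social marginal benefit = demand + MEB = 244.5 - 2.6x.
Set SMB = MC: 244.5 - 2.6x = 21.3 + 2.7x → x* = 42.1132.

x* = 42.1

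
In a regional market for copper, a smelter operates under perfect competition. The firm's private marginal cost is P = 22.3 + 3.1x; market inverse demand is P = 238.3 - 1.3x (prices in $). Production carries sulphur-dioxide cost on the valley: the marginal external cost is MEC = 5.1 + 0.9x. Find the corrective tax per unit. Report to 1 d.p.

tax = $40.9 per unit

Social marginal cost = private MC + MEC = 27.4 + 4.0x.
Set SMC = demand: 27.4 + 4.0x = 238.3 - 1.3x → x* = 39.7925.
The Pigouvian tax equals MEC at x*: 5.1 + 0.9×39.7925 = 40.9133.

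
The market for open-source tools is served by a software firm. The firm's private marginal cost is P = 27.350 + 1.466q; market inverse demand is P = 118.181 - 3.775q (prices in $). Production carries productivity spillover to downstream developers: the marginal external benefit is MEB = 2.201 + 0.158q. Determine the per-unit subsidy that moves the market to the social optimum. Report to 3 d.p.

Social marginal cost = private MC − MEB = 25.149 + 1.308q.
Set SMC = demand: 25.149 + 1.308q = 118.181 - 3.775q → q* = 18.3026.
The Pigouvian subsidy equals MEB at q*: 2.201 + 0.158×18.3026 = 5.0928.

subsidy = $5.093 per unit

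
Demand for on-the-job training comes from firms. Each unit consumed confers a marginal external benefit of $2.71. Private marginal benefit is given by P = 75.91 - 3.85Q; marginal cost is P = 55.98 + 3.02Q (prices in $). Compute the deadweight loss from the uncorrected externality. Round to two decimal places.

DWL = $0.53

Market equilibrium (private): 55.98 + 3.02Q = 75.91 - 3.85Q → Q_m = 2.9010.
Social marginal benefit = demand + MEB = 78.62 - 3.85Q.
Set SMB = MC: 78.62 - 3.85Q = 55.98 + 3.02Q → Q* = 3.2955.
Between Q* and Q_m the wedge SMB − MC runs linearly from 0 to MEB(Q_m), so the loss is a triangle.
DWL = ½ × 0.3945 × 2.7100 = 0.5345.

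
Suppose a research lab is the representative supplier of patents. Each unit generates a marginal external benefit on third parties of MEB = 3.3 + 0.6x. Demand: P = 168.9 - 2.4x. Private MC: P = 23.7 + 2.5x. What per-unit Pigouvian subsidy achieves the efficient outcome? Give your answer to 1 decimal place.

Social marginal cost = private MC − MEB = 20.4 + 1.9x.
Set SMC = demand: 20.4 + 1.9x = 168.9 - 2.4x → x* = 34.5349.
The Pigouvian subsidy equals MEB at x*: 3.3 + 0.6×34.5349 = 24.0209.

subsidy = 24.0 per unit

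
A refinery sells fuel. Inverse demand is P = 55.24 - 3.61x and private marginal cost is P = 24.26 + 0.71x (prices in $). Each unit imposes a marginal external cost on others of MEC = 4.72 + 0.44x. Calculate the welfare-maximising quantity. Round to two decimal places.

x* = 5.52

Social marginal cost = private MC + MEC = 28.98 + 1.15x.
Set SMC = demand: 28.98 + 1.15x = 55.24 - 3.61x → x* = 5.5168.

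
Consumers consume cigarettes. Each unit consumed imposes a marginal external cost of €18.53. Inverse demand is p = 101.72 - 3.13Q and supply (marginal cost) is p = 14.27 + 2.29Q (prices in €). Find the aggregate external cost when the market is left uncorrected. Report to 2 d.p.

€298.98

Market equilibrium (private): 14.27 + 2.29Q = 101.72 - 3.13Q → Q_m = 16.1347.
Total external cost = MEC × Q_m = 18.53 × 16.1347 = 298.9760.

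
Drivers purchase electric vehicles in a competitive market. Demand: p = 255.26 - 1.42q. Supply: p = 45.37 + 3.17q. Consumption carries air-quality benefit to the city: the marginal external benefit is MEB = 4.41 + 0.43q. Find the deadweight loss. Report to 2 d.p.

DWL = 69.65

Market equilibrium (private): 45.37 + 3.17q = 255.26 - 1.42q → q_m = 45.7277.
Social marginal benefit = demand + MEB = 259.67 - 0.99q.
Set SMB = MC: 259.67 - 0.99q = 45.37 + 3.17q → q* = 51.5144.
The loss is the area between SMB and MC from q* to q_m; with linear curves that's a triangle of height MEB(q_m).
DWL = ½ × 5.7867 × 24.0729 = 69.6513.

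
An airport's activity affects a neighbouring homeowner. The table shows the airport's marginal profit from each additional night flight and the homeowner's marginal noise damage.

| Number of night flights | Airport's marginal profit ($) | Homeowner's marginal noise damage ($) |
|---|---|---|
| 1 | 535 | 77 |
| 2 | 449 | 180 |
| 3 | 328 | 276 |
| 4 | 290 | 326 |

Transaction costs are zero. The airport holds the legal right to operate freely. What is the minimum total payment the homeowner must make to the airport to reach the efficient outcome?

$290

Left alone the airport would choose level 4 (marginal profit stays positive).
Efficient level: k* = 3 (marginal profit ≥ marginal noise damage through 3).
The homeowner must at least cover the airport's forgone profit from cutting 4→3: 290 = 290.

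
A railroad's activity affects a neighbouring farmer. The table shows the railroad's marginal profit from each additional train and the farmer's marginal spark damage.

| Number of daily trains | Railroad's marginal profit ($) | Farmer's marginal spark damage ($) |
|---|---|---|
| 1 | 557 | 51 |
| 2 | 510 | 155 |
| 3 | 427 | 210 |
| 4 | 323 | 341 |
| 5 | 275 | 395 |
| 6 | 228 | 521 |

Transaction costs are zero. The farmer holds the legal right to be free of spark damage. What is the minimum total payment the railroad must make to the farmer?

$416

Efficient level: marginal profit ≥ marginal spark damage through level 3, so k* = 3.
With the farmer holding the right, the railroad must at least compensate total damage at k*: 51 + 155 + 210 = 416.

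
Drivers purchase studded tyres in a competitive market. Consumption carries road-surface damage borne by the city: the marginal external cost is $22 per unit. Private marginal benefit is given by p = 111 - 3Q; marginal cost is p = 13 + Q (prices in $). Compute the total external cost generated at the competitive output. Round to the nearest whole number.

$539

Market equilibrium (private): 13 + Q = 111 - 3Q → Q_m = 24.5000.
Total external cost = MEC × Q_m = 22 × 24.5000 = 539.0000.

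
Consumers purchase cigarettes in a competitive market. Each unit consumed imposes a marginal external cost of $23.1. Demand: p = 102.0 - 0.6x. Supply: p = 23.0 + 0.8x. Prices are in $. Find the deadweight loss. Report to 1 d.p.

Market equilibrium (private): 23.0 + 0.8x = 102.0 - 0.6x → x_m = 56.4286.
Social marginal benefit = demand − MEC = 78.9 - 0.6x.
Set SMB = MC: 78.9 - 0.6x = 23.0 + 0.8x → x* = 39.9286.
The loss is the area between SMB and MC from x* to x_m; with linear curves that's a triangle of height MEC(x_m).
DWL = ½ × 16.5000 × 23.1000 = 190.5750.

DWL = $190.6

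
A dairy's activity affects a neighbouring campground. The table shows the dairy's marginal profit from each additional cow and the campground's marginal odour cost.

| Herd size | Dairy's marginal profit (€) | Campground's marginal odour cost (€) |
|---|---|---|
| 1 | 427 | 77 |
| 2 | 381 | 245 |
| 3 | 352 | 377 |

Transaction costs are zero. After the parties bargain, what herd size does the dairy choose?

2

Bargaining reaches the level where marginal profit last exceeds marginal odour cost.
That holds through level 2 (381 ≥ 245) but not at 3 (352 < 377).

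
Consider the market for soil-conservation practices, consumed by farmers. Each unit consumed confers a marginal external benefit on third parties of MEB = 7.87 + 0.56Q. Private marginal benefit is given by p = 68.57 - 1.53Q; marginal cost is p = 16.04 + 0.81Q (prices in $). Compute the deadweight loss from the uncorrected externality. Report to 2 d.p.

Market equilibrium (private): 16.04 + 0.81Q = 68.57 - 1.53Q → Q_m = 22.4487.
Social marginal benefit = demand + MEB = 76.44 - 0.97Q.
Set SMB = MC: 76.44 - 0.97Q = 16.04 + 0.81Q → Q* = 33.9326.
The loss is the area between SMB and MC from Q* to Q_m; with linear curves that's a triangle of height MEB(Q_m).
DWL = ½ × 11.4839 × 20.4413 = 117.3729.

DWL = $117.37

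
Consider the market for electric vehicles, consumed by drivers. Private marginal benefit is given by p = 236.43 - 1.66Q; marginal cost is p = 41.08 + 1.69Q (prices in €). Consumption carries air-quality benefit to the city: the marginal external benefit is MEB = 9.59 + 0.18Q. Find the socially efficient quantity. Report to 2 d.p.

Q* = 64.65

Social marginal benefit = demand + MEB = 246.02 - 1.48Q.
Set SMB = MC: 246.02 - 1.48Q = 41.08 + 1.69Q → Q* = 64.6498.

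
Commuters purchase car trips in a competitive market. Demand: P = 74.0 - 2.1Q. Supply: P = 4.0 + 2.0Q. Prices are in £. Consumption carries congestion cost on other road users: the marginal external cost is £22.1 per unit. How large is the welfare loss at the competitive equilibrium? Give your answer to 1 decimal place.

Market equilibrium (private): 4.0 + 2.0Q = 74.0 - 2.1Q → Q_m = 17.0732.
Social marginal benefit = demand − MEC = 51.9 - 2.1Q.
Set SMB = MC: 51.9 - 2.1Q = 4.0 + 2.0Q → Q* = 11.6829.
Between Q* and Q_m the wedge MC − SMB runs linearly from 0 to MEC(Q_m), so the loss is a triangle.
DWL = ½ × 5.3903 × 22.1000 = 59.5628.

DWL = £59.6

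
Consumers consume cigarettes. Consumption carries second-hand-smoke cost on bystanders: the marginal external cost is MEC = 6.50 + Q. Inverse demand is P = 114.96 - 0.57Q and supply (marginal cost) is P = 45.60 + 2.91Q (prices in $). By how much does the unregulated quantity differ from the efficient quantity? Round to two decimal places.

5.90 units

Market equilibrium (private): 45.60 + 2.91Q = 114.96 - 0.57Q → Q_m = 19.9310.
Social marginal benefit = demand − MEC = 108.46 - 1.57Q.
Set SMB = MC: 108.46 - 1.57Q = 45.60 + 2.91Q → Q* = 14.0313.
Gap = |19.9310 − 14.0313| = 5.8997.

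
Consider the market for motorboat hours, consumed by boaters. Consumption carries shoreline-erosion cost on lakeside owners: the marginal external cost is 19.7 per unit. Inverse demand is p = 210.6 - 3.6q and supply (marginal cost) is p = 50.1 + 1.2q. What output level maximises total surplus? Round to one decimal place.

Social marginal benefit = demand − MEC = 190.9 - 3.6q.
Set SMB = MC: 190.9 - 3.6q = 50.1 + 1.2q → q* = 29.3333.

q* = 29.3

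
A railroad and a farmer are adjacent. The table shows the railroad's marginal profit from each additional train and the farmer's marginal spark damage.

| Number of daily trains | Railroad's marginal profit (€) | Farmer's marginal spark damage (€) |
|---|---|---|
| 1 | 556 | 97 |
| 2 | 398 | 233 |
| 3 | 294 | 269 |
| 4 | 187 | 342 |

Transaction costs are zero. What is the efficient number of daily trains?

3

Bargaining reaches the level where marginal profit last exceeds marginal spark damage.
That holds through level 3 (294 ≥ 269) but not at 4 (187 < 342).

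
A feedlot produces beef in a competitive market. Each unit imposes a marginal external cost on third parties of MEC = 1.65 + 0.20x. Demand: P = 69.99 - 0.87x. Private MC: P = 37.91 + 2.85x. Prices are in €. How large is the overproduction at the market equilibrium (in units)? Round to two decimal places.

0.86 units

Market equilibrium (private): 37.91 + 2.85x = 69.99 - 0.87x → x_m = 8.6237.
Social marginal cost = private MC + MEC = 39.56 + 3.05x.
Set SMC = demand: 39.56 + 3.05x = 69.99 - 0.87x → x* = 7.7628.
Gap = |8.6237 − 7.7628| = 0.8609.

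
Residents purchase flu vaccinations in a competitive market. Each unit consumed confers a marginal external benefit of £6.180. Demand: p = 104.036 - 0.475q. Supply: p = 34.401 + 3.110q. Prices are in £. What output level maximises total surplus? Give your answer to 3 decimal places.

Social marginal benefit = demand + MEB = 110.216 - 0.475q.
Set SMB = MC: 110.216 - 0.475q = 34.401 + 3.110q → q* = 21.1478.

q* = 21.148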